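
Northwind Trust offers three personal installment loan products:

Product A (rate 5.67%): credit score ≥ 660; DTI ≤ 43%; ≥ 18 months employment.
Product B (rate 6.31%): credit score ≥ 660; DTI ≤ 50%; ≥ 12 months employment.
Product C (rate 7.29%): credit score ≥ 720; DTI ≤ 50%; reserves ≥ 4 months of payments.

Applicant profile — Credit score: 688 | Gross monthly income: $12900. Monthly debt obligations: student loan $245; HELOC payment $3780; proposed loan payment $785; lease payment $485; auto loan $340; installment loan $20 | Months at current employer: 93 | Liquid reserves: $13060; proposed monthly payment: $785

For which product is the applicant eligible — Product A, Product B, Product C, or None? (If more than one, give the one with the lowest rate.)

Product B

Total debts = (245 + 3,780 + 785 + 485 + 340 + 20) = 5,655; DTI = 5,655/12,900 = 43.8%.
Reserves = 13,060/785 = 16.6 months.
Product A: score 688 ≥ 660; DTI 43.8% > 43%; employment 93 ≥ 18 mo → does not qualify.
Product B: score 688 ≥ 660; DTI 43.8% ≤ 50%; employment 93 ≥ 12 mo → qualifies.
Product C: score 688 < 720; DTI 43.8% ≤ 50%; reserves 16.6 ≥ 4 mo → does not qualify.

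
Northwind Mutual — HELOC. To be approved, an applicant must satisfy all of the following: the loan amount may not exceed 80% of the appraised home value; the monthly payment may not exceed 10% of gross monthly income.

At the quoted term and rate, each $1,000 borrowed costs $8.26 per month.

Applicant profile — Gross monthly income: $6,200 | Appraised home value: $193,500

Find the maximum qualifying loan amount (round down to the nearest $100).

Payment cap: 10% × $6,200 = $620/month.
At $8.26 per $1,000, that supports 620/8.26 × 1,000 ≈ $75,060 → $75,000.
LTV cap: 80% × $193,500 = $154,800 → $154,800.
Binding constraint: payment-to-income.

$75,000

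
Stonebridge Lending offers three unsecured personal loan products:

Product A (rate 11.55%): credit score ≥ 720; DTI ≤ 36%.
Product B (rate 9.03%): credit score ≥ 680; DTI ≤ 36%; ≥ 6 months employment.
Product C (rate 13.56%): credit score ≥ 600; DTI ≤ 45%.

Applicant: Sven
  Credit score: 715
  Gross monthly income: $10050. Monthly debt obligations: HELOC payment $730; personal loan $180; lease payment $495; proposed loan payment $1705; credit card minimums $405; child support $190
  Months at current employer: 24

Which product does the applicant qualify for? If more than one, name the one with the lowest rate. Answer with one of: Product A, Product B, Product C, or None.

Product C

Total debts = (730 + 180 + 495 + 1,705 + 405 + 190) = 3,705; DTI = 3,705/10,050 = 36.9%.
Product A: score 715 < 720; DTI 36.9% > 36% → does not qualify.
Product B: score 715 ≥ 680; DTI 36.9% > 36%; employment 24 ≥ 6 mo → does not qualify.
Product C: score 715 ≥ 600; DTI 36.9% ≤ 45% → qualifies.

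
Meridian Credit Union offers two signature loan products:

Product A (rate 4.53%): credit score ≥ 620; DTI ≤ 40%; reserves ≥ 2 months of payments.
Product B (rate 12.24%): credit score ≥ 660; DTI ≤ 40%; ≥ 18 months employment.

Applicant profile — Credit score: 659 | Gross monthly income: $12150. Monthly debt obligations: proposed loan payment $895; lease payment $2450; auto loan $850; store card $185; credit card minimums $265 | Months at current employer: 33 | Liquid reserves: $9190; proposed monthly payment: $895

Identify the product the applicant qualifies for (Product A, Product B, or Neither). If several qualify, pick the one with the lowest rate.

Product A

Total debts = (895 + 2,450 + 850 + 185 + 265) = 4,645; DTI = 4,645/12,150 = 38.2%.
Reserves = 9,190/895 = 10.3 months.
Product A: score 659 ≥ 620; DTI 38.2% ≤ 40%; reserves 10.3 ≥ 2 mo → qualifies.
Product B: score 659 < 660; DTI 38.2% ≤ 40%; employment 33 ≥ 18 mo → does not qualify.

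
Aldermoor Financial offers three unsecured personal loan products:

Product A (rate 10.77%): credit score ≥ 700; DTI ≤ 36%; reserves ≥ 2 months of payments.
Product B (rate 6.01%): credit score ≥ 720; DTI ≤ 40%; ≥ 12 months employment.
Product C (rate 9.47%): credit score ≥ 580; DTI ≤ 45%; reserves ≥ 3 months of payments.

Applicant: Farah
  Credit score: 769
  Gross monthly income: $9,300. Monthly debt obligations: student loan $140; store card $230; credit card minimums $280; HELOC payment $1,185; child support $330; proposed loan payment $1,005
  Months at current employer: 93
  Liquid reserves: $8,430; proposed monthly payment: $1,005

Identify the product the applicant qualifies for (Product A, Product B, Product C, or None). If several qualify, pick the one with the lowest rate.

Total debts = (140 + 230 + 280 + 1,185 + 330 + 1,005) = 3,170; DTI = 3,170/9,300 = 34.1%.
Reserves = 8,430/1,005 = 8.4 months.
Product A: score 769 ≥ 700; DTI 34.1% ≤ 36%; reserves 8.4 ≥ 2 mo → qualifies.
Product B: score 769 ≥ 720; DTI 34.1% ≤ 40%; employment 93 ≥ 12 mo → qualifies.
Product C: score 769 ≥ 580; DTI 34.1% ≤ 45%; reserves 8.4 ≥ 3 mo → qualifies.
Qualifying: Product A, Product B, Product C. Lowest rate is 6.01% → Product B.

Product B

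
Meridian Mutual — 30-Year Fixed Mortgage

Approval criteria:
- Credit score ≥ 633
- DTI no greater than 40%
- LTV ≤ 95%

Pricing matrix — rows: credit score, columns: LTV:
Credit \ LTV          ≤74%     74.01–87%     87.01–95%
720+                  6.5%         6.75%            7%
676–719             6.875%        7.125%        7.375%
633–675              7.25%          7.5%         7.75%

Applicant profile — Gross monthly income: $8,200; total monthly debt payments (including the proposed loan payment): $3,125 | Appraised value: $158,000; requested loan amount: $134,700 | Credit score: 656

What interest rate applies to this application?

7.5%

Credit score 656 ≥ 633; DTI = 3,125/8,200 = 38.1% ≤ 40%
LTV = 134,700/158,000 = 85.3% ≤ 95%
Score 656 is in the 633–675 band; LTV 85.3% is in the 74.01–87% band → 7.5%.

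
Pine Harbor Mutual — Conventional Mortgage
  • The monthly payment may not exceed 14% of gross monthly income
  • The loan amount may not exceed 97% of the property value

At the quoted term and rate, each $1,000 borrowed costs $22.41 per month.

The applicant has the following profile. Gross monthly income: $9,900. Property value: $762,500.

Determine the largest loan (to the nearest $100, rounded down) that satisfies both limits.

$61,800

Payment cap: 14% × $9,900 = $1,386/month.
At $22.41 per $1,000, that supports 1,386/22.41 × 1,000 ≈ $61,847 → $61,800.
LTV cap: 97% × $762,500 = $739,625 → $739,600.
Binding constraint: payment-to-income.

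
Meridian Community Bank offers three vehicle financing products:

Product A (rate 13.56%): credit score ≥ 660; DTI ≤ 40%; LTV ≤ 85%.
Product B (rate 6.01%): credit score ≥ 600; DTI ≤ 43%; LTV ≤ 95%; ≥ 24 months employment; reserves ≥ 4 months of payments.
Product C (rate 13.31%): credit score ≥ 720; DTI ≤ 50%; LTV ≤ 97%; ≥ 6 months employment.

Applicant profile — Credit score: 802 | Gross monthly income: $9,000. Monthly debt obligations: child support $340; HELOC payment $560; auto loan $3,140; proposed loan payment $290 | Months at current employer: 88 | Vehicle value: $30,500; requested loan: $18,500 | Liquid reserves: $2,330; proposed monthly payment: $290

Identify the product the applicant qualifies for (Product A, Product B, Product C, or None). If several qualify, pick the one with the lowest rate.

Product C

Total debts = (340 + 560 + 3,140 + 290) = 4,330; DTI = 4,330/9,000 = 48.1%.
LTV = 18,500/30,500 = 60.7%.
Reserves = 2,330/290 = 8.0 months.
Product A: score 802 ≥ 660; DTI 48.1% > 40%; LTV 60.7% ≤ 85% → does not qualify.
Product B: score 802 ≥ 600; DTI 48.1% > 43%; LTV 60.7% ≤ 95%; employment 88 ≥ 24 mo; reserves 8.0 ≥ 4 mo → does not qualify.
Product C: score 802 ≥ 720; DTI 48.1% ≤ 50%; LTV 60.7% ≤ 97%; employment 88 ≥ 6 mo → qualifies.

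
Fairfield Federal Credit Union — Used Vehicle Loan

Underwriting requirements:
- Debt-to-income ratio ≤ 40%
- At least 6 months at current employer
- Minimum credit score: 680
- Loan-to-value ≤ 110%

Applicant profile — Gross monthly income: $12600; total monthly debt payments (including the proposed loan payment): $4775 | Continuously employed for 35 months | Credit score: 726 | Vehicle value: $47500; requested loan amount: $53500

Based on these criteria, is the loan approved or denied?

DTI: 4,775 ÷ 12,600 = 37.9%, within the 40% cap
Employment 35 ≥ 6 months
Credit score 726 ≥ 680 (meets)
LTV: 53,500 ÷ 47,500 = 112.6%, exceeds 110% cap
Fails on LTV.

Denied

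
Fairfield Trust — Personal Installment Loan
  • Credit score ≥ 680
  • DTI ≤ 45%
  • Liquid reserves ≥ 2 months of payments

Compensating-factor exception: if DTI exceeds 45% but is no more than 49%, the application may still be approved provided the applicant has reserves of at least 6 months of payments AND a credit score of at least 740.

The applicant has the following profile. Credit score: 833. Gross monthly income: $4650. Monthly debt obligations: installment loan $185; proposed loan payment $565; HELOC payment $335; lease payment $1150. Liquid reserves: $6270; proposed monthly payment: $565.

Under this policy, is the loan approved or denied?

Approved

Credit score 833 ≥ 680 (meets base)
Total debts = (185 + 565 + 335 + 1,150) = 2,235. DTI = 2,235/4,650 = 48.1% > 45% — standard DTI limit exceeded.
Liquid reserves cover 6,270/565 = 11.1 months — ≥ 2 required
48.1% falls in the override range (45%–49%), so the compensating-factor test applies.
Reserves 11.1 ≥ 6 months; credit score 833 ≥ 740.
Both compensating conditions met → exception applies.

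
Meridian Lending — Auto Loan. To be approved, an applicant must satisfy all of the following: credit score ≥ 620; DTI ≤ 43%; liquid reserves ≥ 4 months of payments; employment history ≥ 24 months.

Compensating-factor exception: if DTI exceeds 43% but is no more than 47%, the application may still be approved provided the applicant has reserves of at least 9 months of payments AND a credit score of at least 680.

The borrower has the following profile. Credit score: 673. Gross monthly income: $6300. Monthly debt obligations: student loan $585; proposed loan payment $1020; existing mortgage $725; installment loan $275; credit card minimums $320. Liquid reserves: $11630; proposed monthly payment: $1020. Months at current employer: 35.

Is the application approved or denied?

Credit score 673 ≥ 620 (meets base)
Total debts = (585 + 1,020 + 725 + 275 + 320) = 2,925. DTI: 2,925 ÷ 6,300 = 46.4%, over the 43% base limit.
Reserves = 11,630/1,020 = 11.4 months ≥ 4
Employment 35 ≥ 24 months
DTI 46.4% is within the 43%–47% exception band; checking compensating factors.
Reserves 11.4 ≥ 9 months; credit score 673 < 680.
Override conditions not both satisfied; exception does not apply.

Denied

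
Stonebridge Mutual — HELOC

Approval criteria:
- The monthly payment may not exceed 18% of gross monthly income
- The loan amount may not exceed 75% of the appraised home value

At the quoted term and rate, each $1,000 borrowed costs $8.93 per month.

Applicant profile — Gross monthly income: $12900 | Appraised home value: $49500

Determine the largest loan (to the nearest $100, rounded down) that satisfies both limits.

$37,100

Payment cap: 18% × $12,900 = $2,322/month.
At $8.93 per $1,000, that supports 2,322/8.93 × 1,000 ≈ $260,022 → $260,000.
LTV cap: 75% × $49,500 = $37,125 → $37,100.
Binding constraint: loan-to-value.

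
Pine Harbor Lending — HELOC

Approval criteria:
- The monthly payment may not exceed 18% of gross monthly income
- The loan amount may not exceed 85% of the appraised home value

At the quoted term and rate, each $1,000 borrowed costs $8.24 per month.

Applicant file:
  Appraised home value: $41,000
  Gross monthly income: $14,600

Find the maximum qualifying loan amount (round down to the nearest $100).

Payment cap: 18% × $14,600 = $2,628/month.
At $8.24 per $1,000, that supports 2,628/8.24 × 1,000 ≈ $318,932 → $318,900.
LTV cap: 85% × $41,000 = $34,850 → $34,800.
Binding constraint: loan-to-value.

$34,800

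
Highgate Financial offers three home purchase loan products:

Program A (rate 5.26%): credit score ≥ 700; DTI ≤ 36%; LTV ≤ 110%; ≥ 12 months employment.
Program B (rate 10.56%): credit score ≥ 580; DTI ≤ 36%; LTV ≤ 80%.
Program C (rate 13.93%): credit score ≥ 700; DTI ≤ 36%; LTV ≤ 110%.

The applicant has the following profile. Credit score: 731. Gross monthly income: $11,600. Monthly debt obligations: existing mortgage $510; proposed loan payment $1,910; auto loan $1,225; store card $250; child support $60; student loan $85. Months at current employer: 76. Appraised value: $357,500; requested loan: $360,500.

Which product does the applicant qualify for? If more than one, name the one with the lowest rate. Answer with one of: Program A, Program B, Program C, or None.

Program A

Total debts = (510 + 1,910 + 1,225 + 250 + 60 + 85) = 4,040; DTI = 4,040/11,600 = 34.8%.
LTV = 360,500/357,500 = 100.8%.
Program A: score 731 ≥ 700; DTI 34.8% ≤ 36%; LTV 100.8% ≤ 110%; employment 76 ≥ 12 mo → qualifies.
Program B: score 731 ≥ 580; DTI 34.8% ≤ 36%; LTV 100.8% > 80% → does not qualify.
Program C: score 731 ≥ 700; DTI 34.8% ≤ 36%; LTV 100.8% ≤ 110% → qualifies.
Qualifying: Program A, Program C. Lowest rate is 5.26% → Program A.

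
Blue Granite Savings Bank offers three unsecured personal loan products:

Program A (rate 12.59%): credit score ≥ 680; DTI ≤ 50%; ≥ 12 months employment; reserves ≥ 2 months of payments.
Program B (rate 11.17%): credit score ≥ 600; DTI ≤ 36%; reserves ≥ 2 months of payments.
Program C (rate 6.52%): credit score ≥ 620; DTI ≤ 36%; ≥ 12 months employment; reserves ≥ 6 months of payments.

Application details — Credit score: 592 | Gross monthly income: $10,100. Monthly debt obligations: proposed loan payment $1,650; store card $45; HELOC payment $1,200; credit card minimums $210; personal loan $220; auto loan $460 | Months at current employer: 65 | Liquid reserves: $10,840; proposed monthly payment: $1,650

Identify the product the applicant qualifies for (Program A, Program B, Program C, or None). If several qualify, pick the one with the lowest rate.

Total debts = (1,650 + 45 + 1,200 + 210 + 220 + 460) = 3,785; DTI = 3,785/10,100 = 37.5%.
Reserves = 10,840/1,650 = 6.6 months.
Program A: score 592 < 680; DTI 37.5% ≤ 50%; employment 65 ≥ 12 mo; reserves 6.6 ≥ 2 mo → does not qualify.
Program B: score 592 < 600; DTI 37.5% > 36%; reserves 6.6 ≥ 2 mo → does not qualify.
Program C: score 592 < 620; DTI 37.5% > 36%; employment 65 ≥ 12 mo; reserves 6.6 ≥ 6 mo → does not qualify.

None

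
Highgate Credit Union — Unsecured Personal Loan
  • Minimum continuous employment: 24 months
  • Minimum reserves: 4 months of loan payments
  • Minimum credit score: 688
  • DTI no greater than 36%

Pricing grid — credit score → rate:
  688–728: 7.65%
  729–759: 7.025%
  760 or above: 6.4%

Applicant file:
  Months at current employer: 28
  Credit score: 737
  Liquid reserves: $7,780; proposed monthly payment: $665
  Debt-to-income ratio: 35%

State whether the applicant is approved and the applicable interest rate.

Approved at 7.025%

Credit score 737 ≥ 688 (meets minimum)
DTI 35% is within the 36% limit
Employment 28 ≥ 24 months
Reserves: 7,780 ÷ 665 = 11.7 months (meets 4-month minimum)
All requirements met. Score 737 falls in the 729–759 tier → 7.025%.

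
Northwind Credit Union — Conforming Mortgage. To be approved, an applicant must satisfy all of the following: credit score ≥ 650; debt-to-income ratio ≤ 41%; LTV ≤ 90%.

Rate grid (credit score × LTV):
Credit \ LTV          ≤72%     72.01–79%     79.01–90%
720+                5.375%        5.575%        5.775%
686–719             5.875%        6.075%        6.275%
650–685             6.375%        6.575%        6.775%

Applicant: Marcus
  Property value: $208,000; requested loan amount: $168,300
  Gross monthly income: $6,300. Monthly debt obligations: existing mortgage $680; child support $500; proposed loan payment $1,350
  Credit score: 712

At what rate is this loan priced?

6.275%

Credit score 712 ≥ 650; Total monthly debts = (680 + 500 + 1,350) = 2,530. Debt-to-income = 2,530/6,300 = 40.2% — meets 41% limit
LTV: 168,300 ÷ 208,000 = 80.9%, within 90% cap
Row: 712 falls in 686–719. Column: 80.9% falls in 79.01–90%. Rate = 6.275%.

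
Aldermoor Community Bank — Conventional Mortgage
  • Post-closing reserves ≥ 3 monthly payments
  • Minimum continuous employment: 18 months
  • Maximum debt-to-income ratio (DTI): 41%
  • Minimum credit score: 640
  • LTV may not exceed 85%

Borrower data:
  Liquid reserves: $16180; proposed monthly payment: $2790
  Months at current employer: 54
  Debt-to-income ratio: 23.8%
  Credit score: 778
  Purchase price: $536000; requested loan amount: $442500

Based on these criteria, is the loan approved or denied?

Reserves: 16,180 ÷ 2,790 = 5.8 months (meets 3-month minimum)
Employment 54 ≥ 18 months
DTI 23.8% ≤ 41%
Credit score 778 ≥ 640 (meets)
LTV = 442,500/536,000 = 82.6% ≤ 85%
All criteria satisfied.

Approved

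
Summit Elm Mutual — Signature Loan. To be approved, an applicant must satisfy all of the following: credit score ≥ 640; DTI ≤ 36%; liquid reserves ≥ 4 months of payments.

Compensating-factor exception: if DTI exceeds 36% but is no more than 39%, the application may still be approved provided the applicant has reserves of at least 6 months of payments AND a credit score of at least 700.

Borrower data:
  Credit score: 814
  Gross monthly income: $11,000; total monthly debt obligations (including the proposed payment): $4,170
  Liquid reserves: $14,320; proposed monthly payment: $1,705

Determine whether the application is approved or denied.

Credit score 814 ≥ 640 (meets base)
DTI: 4,170 ÷ 11,000 = 37.9%, over the 36% base limit.
Reserves: 14,320 ÷ 1,705 = 8.4 months (meets 4-month minimum)
DTI 37.9% is within the 36%–39% exception band; checking compensating factors.
Override check — reserves: 8.4 mo (ok); score: 814 (ok).
Both override conditions satisfied; DTI exception granted.

Approved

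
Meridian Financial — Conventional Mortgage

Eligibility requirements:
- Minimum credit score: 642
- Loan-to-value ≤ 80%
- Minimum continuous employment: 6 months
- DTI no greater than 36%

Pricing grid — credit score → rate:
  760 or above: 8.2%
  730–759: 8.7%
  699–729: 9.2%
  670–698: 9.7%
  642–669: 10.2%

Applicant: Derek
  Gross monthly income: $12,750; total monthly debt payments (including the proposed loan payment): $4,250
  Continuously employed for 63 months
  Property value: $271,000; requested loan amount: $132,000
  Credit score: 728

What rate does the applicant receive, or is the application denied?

Credit score 728 ≥ 642 (meets minimum)
LTV = 132,000/271,000 = 48.7% ≤ 80%
Employment 63 ≥ 6 months
Debt-to-income = 4,250/12,750 = 33.3% — meets 36% limit
All requirements met. Score 728 falls in the 699–729 tier → 9.2%.

Approved at 9.2%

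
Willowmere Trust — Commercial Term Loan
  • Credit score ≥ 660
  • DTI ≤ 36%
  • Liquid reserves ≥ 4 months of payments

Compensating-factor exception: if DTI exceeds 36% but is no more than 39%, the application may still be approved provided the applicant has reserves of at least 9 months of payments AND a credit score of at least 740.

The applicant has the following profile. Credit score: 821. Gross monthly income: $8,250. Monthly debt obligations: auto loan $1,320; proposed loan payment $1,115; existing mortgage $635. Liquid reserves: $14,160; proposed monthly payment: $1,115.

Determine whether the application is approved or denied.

Credit score 821 ≥ 660 (meets base)
Total debts = (1,320 + 1,115 + 635) = 3,070. DTI: 3,070 ÷ 8,250 = 37.2%, over the 36% base limit.
Liquid reserves cover 14,160/1,115 = 12.7 months — ≥ 4 required
37.2% falls in the override range (36%–39%), so the compensating-factor test applies.
Override check — reserves: 12.7 mo (ok); score: 821 (ok).
Both compensating conditions met → exception applies.

Approved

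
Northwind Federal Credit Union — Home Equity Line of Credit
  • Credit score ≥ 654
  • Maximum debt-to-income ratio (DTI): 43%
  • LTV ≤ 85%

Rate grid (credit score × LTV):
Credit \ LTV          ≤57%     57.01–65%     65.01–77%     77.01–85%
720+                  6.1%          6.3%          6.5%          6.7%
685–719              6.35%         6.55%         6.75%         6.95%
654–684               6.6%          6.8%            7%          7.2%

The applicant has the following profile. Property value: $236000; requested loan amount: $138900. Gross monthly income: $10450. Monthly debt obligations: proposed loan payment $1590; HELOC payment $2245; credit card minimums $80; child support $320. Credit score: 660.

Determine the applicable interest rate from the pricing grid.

Credit score 660 ≥ 654; Total monthly debts = (1,590 + 2,245 + 80 + 320) = 4,235. DTI: 4,235 ÷ 10,450 = 40.5%, within the 43% cap
LTV: 138,900 ÷ 236,000 = 58.9%, within 85% cap
Credit 660 → row 654–684; LTV 58.9% → column 57.01–65%. Grid cell → 6.8%.

6.8%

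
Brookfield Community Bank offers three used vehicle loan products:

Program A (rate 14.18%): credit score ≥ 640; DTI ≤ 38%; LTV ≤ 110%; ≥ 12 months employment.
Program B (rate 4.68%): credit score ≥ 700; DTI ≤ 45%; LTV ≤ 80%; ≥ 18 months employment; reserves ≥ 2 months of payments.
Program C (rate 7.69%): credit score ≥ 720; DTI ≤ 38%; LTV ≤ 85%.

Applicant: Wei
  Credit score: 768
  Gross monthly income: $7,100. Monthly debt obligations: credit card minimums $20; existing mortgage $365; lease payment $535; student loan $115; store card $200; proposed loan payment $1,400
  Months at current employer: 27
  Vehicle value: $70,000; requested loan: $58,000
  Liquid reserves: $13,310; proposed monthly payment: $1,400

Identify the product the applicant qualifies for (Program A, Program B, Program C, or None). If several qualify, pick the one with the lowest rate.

Program C

Total debts = (20 + 365 + 535 + 115 + 200 + 1,400) = 2,635; DTI = 2,635/7,100 = 37.1%.
LTV = 58,000/70,000 = 82.9%.
Reserves = 13,310/1,400 = 9.5 months.
Program A: score 768 ≥ 640; DTI 37.1% ≤ 38%; LTV 82.9% ≤ 110%; employment 27 ≥ 12 mo → qualifies.
Program B: score 768 ≥ 700; DTI 37.1% ≤ 45%; LTV 82.9% > 80%; employment 27 ≥ 18 mo; reserves 9.5 ≥ 2 mo → does not qualify.
Program C: score 768 ≥ 720; DTI 37.1% ≤ 38%; LTV 82.9% ≤ 85% → qualifies.
Qualifying: Program A, Program C. Lowest rate is 7.69% → Program C.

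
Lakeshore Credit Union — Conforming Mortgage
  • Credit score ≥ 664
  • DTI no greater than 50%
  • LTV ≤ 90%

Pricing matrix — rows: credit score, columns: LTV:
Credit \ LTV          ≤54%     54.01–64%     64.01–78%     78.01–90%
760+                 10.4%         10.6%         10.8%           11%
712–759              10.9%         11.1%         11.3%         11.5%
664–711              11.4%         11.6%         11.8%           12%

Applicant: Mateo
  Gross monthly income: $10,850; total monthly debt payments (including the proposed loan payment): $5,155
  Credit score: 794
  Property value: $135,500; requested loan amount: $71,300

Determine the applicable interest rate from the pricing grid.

Credit score 794 ≥ 664; DTI = 5,155/10,850 = 47.5% ≤ 50%
Loan-to-value = 71,300/135,500 = 52.6% — pass (90% max)
Score 794 is in the 760+ band; LTV 52.6% is in the ≤54% band → 10.4%.

10.4%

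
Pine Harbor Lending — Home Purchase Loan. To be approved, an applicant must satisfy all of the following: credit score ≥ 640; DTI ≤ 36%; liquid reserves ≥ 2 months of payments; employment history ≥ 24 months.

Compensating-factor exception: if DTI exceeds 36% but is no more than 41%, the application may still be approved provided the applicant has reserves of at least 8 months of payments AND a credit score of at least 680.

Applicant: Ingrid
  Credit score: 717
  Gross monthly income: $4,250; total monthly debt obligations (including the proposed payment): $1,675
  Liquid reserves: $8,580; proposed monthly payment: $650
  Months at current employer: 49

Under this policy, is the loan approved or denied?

Approved

Credit score 717 ≥ 640 (meets base)
DTI = 1,675/4,250 = 39.4% > 36% — standard DTI limit exceeded.
Reserves: 8,580 ÷ 650 = 13.2 months (meets 2-month minimum)
Employment 49 ≥ 24 months
DTI 39.4% is within the 36%–41% exception band; checking compensating factors.
Reserves 13.2 ≥ 8 months; credit score 717 ≥ 680.
Both compensating conditions met → exception applies.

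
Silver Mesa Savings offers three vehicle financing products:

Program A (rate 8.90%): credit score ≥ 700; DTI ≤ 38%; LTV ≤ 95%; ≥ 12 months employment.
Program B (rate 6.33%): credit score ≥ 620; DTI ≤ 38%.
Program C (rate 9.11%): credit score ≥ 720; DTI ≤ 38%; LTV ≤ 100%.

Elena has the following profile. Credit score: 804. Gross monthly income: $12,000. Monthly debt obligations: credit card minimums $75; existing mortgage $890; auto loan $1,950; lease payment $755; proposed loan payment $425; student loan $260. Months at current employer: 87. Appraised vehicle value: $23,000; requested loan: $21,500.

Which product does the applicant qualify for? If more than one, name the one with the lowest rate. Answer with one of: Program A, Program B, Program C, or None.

Total debts = (75 + 890 + 1,950 + 755 + 425 + 260) = 4,355; DTI = 4,355/12,000 = 36.3%.
LTV = 21,500/23,000 = 93.5%.
Program A: score 804 ≥ 700; DTI 36.3% ≤ 38%; LTV 93.5% ≤ 95%; employment 87 ≥ 12 mo → qualifies.
Program B: score 804 ≥ 620; DTI 36.3% ≤ 38% → qualifies.
Program C: score 804 ≥ 720; DTI 36.3% ≤ 38%; LTV 93.5% ≤ 100% → qualifies.
Qualifying: Program A, Program B, Program C. Lowest rate is 6.33% → Program B.

Program B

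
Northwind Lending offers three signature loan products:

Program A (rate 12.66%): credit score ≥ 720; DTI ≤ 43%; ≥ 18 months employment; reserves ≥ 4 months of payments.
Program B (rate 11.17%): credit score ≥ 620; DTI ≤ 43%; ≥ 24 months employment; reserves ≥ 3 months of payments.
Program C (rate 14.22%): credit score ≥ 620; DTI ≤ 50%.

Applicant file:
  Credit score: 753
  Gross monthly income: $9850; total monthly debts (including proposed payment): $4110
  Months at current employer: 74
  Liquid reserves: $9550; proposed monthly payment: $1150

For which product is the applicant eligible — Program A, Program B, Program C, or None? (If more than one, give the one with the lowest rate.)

Program B

DTI = 4,110/9,850 = 41.7%.
Reserves = 9,550/1,150 = 8.3 months.
Program A: score 753 ≥ 720; DTI 41.7% ≤ 43%; employment 74 ≥ 18 mo; reserves 8.3 ≥ 4 mo → qualifies.
Program B: score 753 ≥ 620; DTI 41.7% ≤ 43%; employment 74 ≥ 24 mo; reserves 8.3 ≥ 3 mo → qualifies.
Program C: score 753 ≥ 620; DTI 41.7% ≤ 50% → qualifies.
Qualifying: Program A, Program B, Program C. Lowest rate is 11.17% → Program B.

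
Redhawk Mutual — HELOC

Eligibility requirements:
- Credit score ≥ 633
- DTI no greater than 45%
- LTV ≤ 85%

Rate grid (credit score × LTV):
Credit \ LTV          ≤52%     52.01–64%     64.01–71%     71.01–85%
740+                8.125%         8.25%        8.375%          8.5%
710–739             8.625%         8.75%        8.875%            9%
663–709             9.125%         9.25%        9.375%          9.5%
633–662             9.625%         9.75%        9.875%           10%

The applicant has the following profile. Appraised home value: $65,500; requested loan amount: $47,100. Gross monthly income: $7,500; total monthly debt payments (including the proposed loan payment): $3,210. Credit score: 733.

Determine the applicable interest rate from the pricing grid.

Credit score 733 ≥ 633; DTI = 3,210/7,500 = 42.8% ≤ 45%
Loan-to-value = 47,100/65,500 = 71.9% — pass (85% max)
Score 733 is in the 710–739 band; LTV 71.9% is in the 71.01–85% band → 9%.

9%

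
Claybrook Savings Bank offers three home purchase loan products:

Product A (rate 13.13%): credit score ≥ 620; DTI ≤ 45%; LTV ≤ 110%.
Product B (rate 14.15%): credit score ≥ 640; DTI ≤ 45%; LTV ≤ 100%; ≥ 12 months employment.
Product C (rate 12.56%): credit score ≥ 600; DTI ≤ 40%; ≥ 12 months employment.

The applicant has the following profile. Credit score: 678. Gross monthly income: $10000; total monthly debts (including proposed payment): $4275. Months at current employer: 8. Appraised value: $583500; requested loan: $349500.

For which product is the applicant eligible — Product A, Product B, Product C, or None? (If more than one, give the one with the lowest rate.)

DTI = 4,275/10,000 = 42.8%.
LTV = 349,500/583,500 = 59.9%.
Product A: score 678 ≥ 620; DTI 42.8% ≤ 45%; LTV 59.9% ≤ 110% → qualifies.
Product B: score 678 ≥ 640; DTI 42.8% ≤ 45%; LTV 59.9% ≤ 100%; employment 8 < 12 mo → does not qualify.
Product C: score 678 ≥ 600; DTI 42.8% > 40%; employment 8 < 12 mo → does not qualify.

Product A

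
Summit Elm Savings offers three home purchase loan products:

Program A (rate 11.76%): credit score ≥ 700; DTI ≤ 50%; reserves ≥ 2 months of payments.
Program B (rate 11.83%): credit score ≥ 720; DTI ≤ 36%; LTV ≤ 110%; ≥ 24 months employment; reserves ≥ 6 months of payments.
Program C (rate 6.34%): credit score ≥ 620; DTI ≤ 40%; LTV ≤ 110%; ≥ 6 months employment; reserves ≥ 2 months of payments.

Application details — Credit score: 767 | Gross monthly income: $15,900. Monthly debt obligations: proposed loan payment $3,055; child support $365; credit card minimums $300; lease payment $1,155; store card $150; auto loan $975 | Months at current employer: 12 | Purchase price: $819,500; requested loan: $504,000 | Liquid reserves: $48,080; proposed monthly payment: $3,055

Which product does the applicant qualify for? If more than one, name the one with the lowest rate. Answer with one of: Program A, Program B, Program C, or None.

Program C

Total debts = (3,055 + 365 + 300 + 1,155 + 150 + 975) = 6,000; DTI = 6,000/15,900 = 37.7%.
LTV = 504,000/819,500 = 61.5%.
Reserves = 48,080/3,055 = 15.7 months.
Program A: score 767 ≥ 700; DTI 37.7% ≤ 50%; reserves 15.7 ≥ 2 mo → qualifies.
Program B: score 767 ≥ 720; DTI 37.7% > 36%; LTV 61.5% ≤ 110%; employment 12 < 24 mo; reserves 15.7 ≥ 6 mo → does not qualify.
Program C: score 767 ≥ 620; DTI 37.7% ≤ 40%; LTV 61.5% ≤ 110%; employment 12 ≥ 6 mo; reserves 15.7 ≥ 2 mo → qualifies.
Qualifying: Program A, Program C. Lowest rate is 6.34% → Program C.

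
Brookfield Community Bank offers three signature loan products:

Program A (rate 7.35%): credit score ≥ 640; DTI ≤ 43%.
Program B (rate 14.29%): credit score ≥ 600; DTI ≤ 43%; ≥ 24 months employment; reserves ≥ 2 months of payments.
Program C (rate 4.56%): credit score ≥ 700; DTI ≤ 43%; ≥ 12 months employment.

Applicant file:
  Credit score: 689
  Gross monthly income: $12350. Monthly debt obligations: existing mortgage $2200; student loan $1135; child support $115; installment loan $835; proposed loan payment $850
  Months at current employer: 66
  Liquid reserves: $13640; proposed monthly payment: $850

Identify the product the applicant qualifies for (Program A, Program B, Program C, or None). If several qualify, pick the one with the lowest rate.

Program A

Total debts = (2,200 + 1,135 + 115 + 835 + 850) = 5,135; DTI = 5,135/12,350 = 41.6%.
Reserves = 13,640/850 = 16.0 months.
Program A: score 689 ≥ 640; DTI 41.6% ≤ 43% → qualifies.
Program B: score 689 ≥ 600; DTI 41.6% ≤ 43%; employment 66 ≥ 24 mo; reserves 16.0 ≥ 2 mo → qualifies.
Program C: score 689 < 700; DTI 41.6% ≤ 43%; employment 66 ≥ 12 mo → does not qualify.
Qualifying: Program A, Program B. Lowest rate is 7.35% → Program A.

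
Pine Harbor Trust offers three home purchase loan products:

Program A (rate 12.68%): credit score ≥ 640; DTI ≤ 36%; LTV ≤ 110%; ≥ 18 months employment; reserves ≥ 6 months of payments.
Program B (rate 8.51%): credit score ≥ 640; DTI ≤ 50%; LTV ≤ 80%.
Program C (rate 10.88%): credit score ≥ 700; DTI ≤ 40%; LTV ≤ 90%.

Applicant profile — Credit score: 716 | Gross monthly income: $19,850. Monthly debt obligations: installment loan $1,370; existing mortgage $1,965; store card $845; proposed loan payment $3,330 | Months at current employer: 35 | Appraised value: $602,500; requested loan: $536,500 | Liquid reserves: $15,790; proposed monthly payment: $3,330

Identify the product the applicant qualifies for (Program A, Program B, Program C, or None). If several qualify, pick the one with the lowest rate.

Program C

Total debts = (1,370 + 1,965 + 845 + 3,330) = 7,510; DTI = 7,510/19,850 = 37.8%.
LTV = 536,500/602,500 = 89%.
Reserves = 15,790/3,330 = 4.7 months.
Program A: score 716 ≥ 640; DTI 37.8% > 36%; LTV 89% ≤ 110%; employment 35 ≥ 18 mo; reserves 4.7 < 6 mo → does not qualify.
Program B: score 716 ≥ 640; DTI 37.8% ≤ 50%; LTV 89% > 80% → does not qualify.
Program C: score 716 ≥ 700; DTI 37.8% ≤ 40%; LTV 89% ≤ 90% → qualifies.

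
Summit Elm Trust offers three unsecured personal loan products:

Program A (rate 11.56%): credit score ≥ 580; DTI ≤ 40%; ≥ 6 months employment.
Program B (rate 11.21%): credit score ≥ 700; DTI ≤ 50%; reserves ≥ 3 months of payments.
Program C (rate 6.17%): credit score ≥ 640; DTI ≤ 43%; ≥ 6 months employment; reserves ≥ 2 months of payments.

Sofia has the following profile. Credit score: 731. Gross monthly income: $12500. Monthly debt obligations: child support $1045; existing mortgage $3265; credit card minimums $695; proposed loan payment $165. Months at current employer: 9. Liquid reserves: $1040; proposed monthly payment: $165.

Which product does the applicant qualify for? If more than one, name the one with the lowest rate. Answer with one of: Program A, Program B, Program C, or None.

Program C

Total debts = (1,045 + 3,265 + 695 + 165) = 5,170; DTI = 5,170/12,500 = 41.4%.
Reserves = 1,040/165 = 6.3 months.
Program A: score 731 ≥ 580; DTI 41.4% > 40%; employment 9 ≥ 6 mo → does not qualify.
Program B: score 731 ≥ 700; DTI 41.4% ≤ 50%; reserves 6.3 ≥ 3 mo → qualifies.
Program C: score 731 ≥ 640; DTI 41.4% ≤ 43%; employment 9 ≥ 6 mo; reserves 6.3 ≥ 2 mo → qualifies.
Qualifying: Program B, Program C. Lowest rate is 6.17% → Program C.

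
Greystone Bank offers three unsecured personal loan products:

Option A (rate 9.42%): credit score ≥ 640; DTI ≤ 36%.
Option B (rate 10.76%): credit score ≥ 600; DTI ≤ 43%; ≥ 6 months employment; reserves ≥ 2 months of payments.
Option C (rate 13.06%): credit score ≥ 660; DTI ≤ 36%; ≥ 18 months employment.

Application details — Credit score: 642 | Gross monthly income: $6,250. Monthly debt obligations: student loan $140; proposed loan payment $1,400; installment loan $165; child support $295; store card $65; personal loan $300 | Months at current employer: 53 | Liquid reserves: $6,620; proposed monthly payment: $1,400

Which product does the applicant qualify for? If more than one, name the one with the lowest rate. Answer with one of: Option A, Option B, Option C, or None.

Total debts = (140 + 1,400 + 165 + 295 + 65 + 300) = 2,365; DTI = 2,365/6,250 = 37.8%.
Reserves = 6,620/1,400 = 4.7 months.
Option A: score 642 ≥ 640; DTI 37.8% > 36% → does not qualify.
Option B: score 642 ≥ 600; DTI 37.8% ≤ 43%; employment 53 ≥ 6 mo; reserves 4.7 ≥ 2 mo → qualifies.
Option C: score 642 < 660; DTI 37.8% > 36%; employment 53 ≥ 18 mo → does not qualify.

Option B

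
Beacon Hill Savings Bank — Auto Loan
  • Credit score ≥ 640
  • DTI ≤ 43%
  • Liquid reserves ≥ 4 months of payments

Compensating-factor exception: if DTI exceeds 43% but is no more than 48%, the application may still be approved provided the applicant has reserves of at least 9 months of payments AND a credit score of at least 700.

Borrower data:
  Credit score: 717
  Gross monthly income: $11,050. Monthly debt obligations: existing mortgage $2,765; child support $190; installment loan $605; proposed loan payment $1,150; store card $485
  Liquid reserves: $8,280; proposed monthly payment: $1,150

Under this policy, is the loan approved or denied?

Denied

Credit score 717 ≥ 640 (meets base)
Total debts = (2,765 + 190 + 605 + 1,150 + 485) = 5,195. DTI: 5,195 ÷ 11,050 = 47%, over the 43% base limit.
Reserves = 8,280/1,150 = 7.2 months ≥ 4
47% falls in the override range (43%–48%), so the compensating-factor test applies.
Override check — reserves: 7.2 mo (short of 9); score: 717 (ok).
Compensating-factor requirement not fully met.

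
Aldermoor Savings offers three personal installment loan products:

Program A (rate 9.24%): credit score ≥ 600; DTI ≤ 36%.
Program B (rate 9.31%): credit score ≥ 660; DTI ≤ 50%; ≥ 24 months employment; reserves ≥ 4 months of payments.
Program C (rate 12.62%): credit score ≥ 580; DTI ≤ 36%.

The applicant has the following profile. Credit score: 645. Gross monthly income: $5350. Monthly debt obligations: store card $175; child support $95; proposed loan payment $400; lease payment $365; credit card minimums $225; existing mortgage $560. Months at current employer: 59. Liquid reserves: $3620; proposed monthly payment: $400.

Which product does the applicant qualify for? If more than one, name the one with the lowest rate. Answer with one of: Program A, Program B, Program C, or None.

Program A

Total debts = (175 + 95 + 400 + 365 + 225 + 560) = 1,820; DTI = 1,820/5,350 = 34%.
Reserves = 3,620/400 = 9.1 months.
Program A: score 645 ≥ 600; DTI 34% ≤ 36% → qualifies.
Program B: score 645 < 660; DTI 34% ≤ 50%; employment 59 ≥ 24 mo; reserves 9.1 ≥ 4 mo → does not qualify.
Program C: score 645 ≥ 580; DTI 34% ≤ 36% → qualifies.
Qualifying: Program A, Program C. Lowest rate is 9.24% → Program A.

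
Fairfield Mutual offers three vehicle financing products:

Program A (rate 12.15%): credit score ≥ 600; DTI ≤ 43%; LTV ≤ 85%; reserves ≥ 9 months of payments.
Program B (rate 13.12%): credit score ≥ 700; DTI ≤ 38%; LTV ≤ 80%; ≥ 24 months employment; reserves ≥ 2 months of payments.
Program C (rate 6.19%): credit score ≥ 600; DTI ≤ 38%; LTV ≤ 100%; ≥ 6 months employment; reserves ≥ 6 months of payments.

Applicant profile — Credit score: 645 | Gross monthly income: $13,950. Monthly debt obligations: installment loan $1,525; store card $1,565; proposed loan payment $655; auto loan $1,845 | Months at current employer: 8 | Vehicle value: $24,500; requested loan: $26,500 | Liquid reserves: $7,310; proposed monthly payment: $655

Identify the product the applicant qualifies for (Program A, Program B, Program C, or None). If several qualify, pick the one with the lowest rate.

Total debts = (1,525 + 1,565 + 655 + 1,845) = 5,590; DTI = 5,590/13,950 = 40.1%.
LTV = 26,500/24,500 = 108.2%.
Reserves = 7,310/655 = 11.2 months.
Program A: score 645 ≥ 600; DTI 40.1% ≤ 43%; LTV 108.2% > 85%; reserves 11.2 ≥ 9 mo → does not qualify.
Program B: score 645 < 700; DTI 40.1% > 38%; LTV 108.2% > 80%; employment 8 < 24 mo; reserves 11.2 ≥ 2 mo → does not qualify.
Program C: score 645 ≥ 600; DTI 40.1% > 38%; LTV 108.2% > 100%; employment 8 ≥ 6 mo; reserves 11.2 ≥ 6 mo → does not qualify.

None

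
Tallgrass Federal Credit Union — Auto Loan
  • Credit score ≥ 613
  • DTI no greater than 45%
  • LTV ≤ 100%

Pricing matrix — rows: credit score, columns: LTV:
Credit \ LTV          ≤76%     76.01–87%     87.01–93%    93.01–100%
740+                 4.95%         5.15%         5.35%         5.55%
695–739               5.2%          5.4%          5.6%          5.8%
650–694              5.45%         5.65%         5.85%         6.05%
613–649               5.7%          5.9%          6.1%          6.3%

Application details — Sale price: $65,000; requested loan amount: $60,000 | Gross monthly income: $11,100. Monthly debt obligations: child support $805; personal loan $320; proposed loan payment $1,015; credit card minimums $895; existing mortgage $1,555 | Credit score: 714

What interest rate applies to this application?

5.6%

Credit score 714 ≥ 613; Total monthly debts = (805 + 320 + 1,015 + 895 + 1,555) = 4,590. DTI = 4,590/11,100 = 41.4% ≤ 45%
LTV = 60,000/65,000 = 92.3% ≤ 100%
Score 714 is in the 695–739 band; LTV 92.3% is in the 87.01–93% band → 5.6%.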